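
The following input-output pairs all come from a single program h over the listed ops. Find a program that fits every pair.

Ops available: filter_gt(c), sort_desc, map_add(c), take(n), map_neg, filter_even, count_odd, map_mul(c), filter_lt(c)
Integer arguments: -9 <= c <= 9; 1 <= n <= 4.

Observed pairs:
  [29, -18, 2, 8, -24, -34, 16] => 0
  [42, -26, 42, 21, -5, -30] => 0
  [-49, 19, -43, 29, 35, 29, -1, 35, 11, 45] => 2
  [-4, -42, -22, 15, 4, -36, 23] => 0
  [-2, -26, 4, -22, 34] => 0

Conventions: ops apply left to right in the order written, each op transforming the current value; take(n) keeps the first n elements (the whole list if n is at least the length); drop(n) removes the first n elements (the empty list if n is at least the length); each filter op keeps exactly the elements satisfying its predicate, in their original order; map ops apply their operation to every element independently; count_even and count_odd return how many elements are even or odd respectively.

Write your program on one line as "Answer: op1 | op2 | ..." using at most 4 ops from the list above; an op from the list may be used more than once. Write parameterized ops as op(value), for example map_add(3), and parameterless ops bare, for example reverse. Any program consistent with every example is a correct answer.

filter_lt(-8) | sort_desc | count_odd

Check, running the answer program on each example:
  [29, -18, 2, 8, -24, -34, 16] -> [-18, -24, -34] -> [-18, -24, -34] -> 0
  [42, -26, 42, 21, -5, -30] -> [-26, -30] -> [-26, -30] -> 0
  [-49, 19, -43, 29, 35, 29, -1, 35, 11, 45] -> [-49, -43] -> [-43, -49] -> 2
  [-4, -42, -22, 15, 4, -36, 23] -> [-42, -22, -36] -> [-22, -36, -42] -> 0
  [-2, -26, 4, -22, 34] -> [-26, -22] -> [-22, -26] -> 0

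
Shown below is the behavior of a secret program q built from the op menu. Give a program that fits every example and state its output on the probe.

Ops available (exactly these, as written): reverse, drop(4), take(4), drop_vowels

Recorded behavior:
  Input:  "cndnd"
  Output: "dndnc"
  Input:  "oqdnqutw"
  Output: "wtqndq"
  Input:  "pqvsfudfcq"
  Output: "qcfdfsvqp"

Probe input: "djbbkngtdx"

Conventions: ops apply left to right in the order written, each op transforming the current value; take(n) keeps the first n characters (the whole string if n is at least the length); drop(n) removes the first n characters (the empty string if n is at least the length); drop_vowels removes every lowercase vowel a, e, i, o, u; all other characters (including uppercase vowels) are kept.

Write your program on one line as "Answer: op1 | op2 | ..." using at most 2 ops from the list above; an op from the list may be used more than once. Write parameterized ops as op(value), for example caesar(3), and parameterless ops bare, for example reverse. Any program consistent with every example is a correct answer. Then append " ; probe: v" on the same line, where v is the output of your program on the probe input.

drop_vowels | reverse ; probe: "xdtgnkbbjd"

Check, running the answer program on each example:
  "cndnd" -> "cndnd" -> "dndnc"
  "oqdnqutw" -> "qdnqtw" -> "wtqndq"
  "pqvsfudfcq" -> "pqvsfdfcq" -> "qcfdfsvqp"
  probe: "djbbkngtdx" -> "djbbkngtdx" -> "xdtgnkbbjd"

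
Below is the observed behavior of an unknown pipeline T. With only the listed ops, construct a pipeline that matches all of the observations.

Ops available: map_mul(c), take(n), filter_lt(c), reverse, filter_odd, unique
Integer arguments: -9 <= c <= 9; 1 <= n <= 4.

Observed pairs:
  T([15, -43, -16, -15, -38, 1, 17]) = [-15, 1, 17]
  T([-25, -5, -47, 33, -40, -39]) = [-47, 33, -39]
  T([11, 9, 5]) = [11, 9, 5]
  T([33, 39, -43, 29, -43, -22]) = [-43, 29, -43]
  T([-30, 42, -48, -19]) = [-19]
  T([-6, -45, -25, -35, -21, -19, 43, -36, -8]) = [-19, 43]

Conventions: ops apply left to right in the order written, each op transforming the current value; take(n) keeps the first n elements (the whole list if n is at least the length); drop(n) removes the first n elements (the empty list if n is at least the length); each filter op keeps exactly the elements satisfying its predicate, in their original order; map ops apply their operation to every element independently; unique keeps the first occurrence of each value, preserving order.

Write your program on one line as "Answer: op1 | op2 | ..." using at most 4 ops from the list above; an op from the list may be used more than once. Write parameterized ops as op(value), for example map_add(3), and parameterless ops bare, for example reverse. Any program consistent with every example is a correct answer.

reverse | take(4) | reverse | filter_odd

Check, running the answer program on each example:
  [15, -43, -16, -15, -38, 1, 17] -> [17, 1, -38, -15, -16, -43, 15] -> [17, 1, -38, -15] -> [-15, -38, 1, 17] -> [-15, 1, 17]
  [-25, -5, -47, 33, -40, -39] -> [-39, -40, 33, -47, -5, -25] -> [-39, -40, 33, -47] -> [-47, 33, -40, -39] -> [-47, 33, -39]
  [11, 9, 5] -> [5, 9, 11] -> [5, 9, 11] -> [11, 9, 5] -> [11, 9, 5]
  [33, 39, -43, 29, -43, -22] -> [-22, -43, 29, -43, 39, 33] -> [-22, -43, 29, -43] -> [-43, 29, -43, -22] -> [-43, 29, -43]
  [-30, 42, -48, -19] -> [-19, -48, 42, -30] -> [-19, -48, 42, -30] -> [-30, 42, -48, -19] -> [-19]
  [-6, -45, -25, -35, -21, -19, 43, -36, -8] -> [-8, -36, 43, -19, -21, -35, -25, -45, -6] -> [-8, -36, 43, -19] -> [-19, 43, -36, -8] -> [-19, 43]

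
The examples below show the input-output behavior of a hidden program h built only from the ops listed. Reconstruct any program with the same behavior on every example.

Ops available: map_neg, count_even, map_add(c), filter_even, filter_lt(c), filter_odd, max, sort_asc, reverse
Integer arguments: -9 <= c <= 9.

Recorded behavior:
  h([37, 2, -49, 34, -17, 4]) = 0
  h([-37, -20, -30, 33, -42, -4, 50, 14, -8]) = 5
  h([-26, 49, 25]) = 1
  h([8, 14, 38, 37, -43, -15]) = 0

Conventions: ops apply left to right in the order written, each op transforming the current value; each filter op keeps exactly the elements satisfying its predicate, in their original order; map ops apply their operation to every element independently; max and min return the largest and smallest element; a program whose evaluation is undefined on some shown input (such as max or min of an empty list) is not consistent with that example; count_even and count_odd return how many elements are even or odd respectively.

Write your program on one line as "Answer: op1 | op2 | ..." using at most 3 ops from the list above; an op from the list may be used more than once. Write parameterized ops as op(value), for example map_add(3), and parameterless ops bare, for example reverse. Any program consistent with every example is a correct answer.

filter_lt(-3) | map_add(-4) | count_even

Check, running the answer program on each example:
  [37, 2, -49, 34, -17, 4] -> [-49, -17] -> [-53, -21] -> 0
  [-37, -20, -30, 33, -42, -4, 50, 14, -8] -> [-37, -20, -30, -42, -4, -8] -> [-41, -24, -34, -46, -8, -12] -> 5
  [-26, 49, 25] -> [-26] -> [-30] -> 1
  [8, 14, 38, 37, -43, -15] -> [-43, -15] -> [-47, -19] -> 0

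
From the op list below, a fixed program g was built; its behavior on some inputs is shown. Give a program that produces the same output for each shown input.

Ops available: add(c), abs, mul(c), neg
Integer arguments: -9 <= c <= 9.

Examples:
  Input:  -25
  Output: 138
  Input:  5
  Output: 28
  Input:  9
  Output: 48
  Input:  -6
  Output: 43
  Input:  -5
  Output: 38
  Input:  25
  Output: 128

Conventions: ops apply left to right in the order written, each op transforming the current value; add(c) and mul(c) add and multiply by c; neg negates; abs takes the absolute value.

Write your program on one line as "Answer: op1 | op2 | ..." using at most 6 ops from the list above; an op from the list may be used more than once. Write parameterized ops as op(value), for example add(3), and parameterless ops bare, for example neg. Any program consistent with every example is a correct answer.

neg | add(1) | abs | mul(5) | add(8)

Check, running the answer program on each example:
  -25 -> 25 -> 26 -> 26 -> 130 -> 138
  5 -> -5 -> -4 -> 4 -> 20 -> 28
  9 -> -9 -> -8 -> 8 -> 40 -> 48
  -6 -> 6 -> 7 -> 7 -> 35 -> 43
  -5 -> 5 -> 6 -> 6 -> 30 -> 38
  25 -> -25 -> -24 -> 24 -> 120 -> 128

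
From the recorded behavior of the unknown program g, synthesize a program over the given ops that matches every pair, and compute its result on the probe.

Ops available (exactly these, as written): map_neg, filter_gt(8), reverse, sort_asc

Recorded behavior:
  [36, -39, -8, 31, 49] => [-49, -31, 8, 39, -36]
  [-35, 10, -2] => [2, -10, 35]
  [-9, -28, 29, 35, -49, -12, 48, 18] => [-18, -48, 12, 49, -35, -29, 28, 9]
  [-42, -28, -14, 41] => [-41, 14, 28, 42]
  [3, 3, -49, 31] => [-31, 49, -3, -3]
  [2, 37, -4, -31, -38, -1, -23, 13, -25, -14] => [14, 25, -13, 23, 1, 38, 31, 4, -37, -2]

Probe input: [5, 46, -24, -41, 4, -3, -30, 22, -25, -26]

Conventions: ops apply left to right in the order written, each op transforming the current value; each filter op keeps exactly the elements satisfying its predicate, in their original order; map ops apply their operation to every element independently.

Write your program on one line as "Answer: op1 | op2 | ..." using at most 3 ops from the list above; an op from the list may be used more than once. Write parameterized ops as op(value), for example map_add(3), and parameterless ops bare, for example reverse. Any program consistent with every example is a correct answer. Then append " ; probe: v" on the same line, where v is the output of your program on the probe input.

map_neg | reverse ; probe: [26, 25, -22, 30, 3, -4, 41, 24, -46, -5]

Check, running the answer program on each example:
  [36, -39, -8, 31, 49] -> [-36, 39, 8, -31, -49] -> [-49, -31, 8, 39, -36]
  [-35, 10, -2] -> [35, -10, 2] -> [2, -10, 35]
  [-9, -28, 29, 35, -49, -12, 48, 18] -> [9, 28, -29, -35, 49, 12, -48, -18] -> [-18, -48, 12, 49, -35, -29, 28, 9]
  [-42, -28, -14, 41] -> [42, 28, 14, -41] -> [-41, 14, 28, 42]
  [3, 3, -49, 31] -> [-3, -3, 49, -31] -> [-31, 49, -3, -3]
  [2, 37, -4, -31, -38, -1, -23, 13, -25, -14] -> [-2, -37, 4, 31, 38, 1, 23, -13, 25, 14] -> [14, 25, -13, 23, 1, 38, 31, 4, -37, -2]
  probe: [5, 46, -24, -41, 4, -3, -30, 22, -25, -26] -> [-5, -46, 24, 41, -4, 3, 30, -22, 25, 26] -> [26, 25, -22, 30, 3, -4, 41, 24, -46, -5]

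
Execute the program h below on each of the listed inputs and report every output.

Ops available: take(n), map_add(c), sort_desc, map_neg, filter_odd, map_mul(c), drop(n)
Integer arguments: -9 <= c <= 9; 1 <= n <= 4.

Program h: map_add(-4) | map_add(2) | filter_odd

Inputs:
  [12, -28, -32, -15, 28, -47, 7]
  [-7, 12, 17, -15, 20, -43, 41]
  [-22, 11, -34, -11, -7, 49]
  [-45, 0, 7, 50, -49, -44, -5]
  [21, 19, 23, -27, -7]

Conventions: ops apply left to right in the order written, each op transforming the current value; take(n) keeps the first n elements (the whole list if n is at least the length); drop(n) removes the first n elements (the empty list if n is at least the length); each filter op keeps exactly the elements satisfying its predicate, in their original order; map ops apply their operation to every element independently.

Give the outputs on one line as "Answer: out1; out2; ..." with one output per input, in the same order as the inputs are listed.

Execution, op by op:
  [12, -28, -32, -15, 28, -47, 7] -> [8, -32, -36, -19, 24, -51, 3] -> [10, -30, -34, -17, 26, -49, 5] -> [-17, -49, 5]
  [-7, 12, 17, -15, 20, -43, 41] -> [-11, 8, 13, -19, 16, -47, 37] -> [-9, 10, 15, -17, 18, -45, 39] -> [-9, 15, -17, -45, 39]
  [-22, 11, -34, -11, -7, 49] -> [-26, 7, -38, -15, -11, 45] -> [-24, 9, -36, -13, -9, 47] -> [9, -13, -9, 47]
  [-45, 0, 7, 50, -49, -44, -5] -> [-49, -4, 3, 46, -53, -48, -9] -> [-47, -2, 5, 48, -51, -46, -7] -> [-47, 5, -51, -7]
  [21, 19, 23, -27, -7] -> [17, 15, 19, -31, -11] -> [19, 17, 21, -29, -9] -> [19, 17, 21, -29, -9]

[-17, -49, 5]; [-9, 15, -17, -45, 39]; [9, -13, -9, 47]; [-47, 5, -51, -7]; [19, 17, 21, -29, -9]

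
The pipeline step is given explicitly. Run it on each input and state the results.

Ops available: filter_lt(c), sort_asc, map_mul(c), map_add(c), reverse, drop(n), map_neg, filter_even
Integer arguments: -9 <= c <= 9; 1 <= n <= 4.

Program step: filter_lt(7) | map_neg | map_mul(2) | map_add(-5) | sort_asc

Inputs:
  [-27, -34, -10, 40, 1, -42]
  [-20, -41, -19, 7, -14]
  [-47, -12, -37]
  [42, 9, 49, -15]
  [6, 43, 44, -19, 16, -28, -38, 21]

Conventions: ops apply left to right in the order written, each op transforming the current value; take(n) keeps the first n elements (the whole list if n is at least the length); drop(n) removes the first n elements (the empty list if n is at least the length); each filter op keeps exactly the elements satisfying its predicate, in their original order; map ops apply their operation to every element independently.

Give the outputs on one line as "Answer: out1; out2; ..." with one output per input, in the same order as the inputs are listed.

[-7, 15, 49, 63, 79]; [23, 33, 35, 77]; [19, 69, 89]; [25]; [-17, 33, 51, 71]

Execution, op by op:
  [-27, -34, -10, 40, 1, -42] -> [-27, -34, -10, 1, -42] -> [27, 34, 10, -1, 42] -> [54, 68, 20, -2, 84] -> [49, 63, 15, -7, 79] -> [-7, 15, 49, 63, 79]
  [-20, -41, -19, 7, -14] -> [-20, -41, -19, -14] -> [20, 41, 19, 14] -> [40, 82, 38, 28] -> [35, 77, 33, 23] -> [23, 33, 35, 77]
  [-47, -12, -37] -> [-47, -12, -37] -> [47, 12, 37] -> [94, 24, 74] -> [89, 19, 69] -> [19, 69, 89]
  [42, 9, 49, -15] -> [-15] -> [15] -> [30] -> [25] -> [25]
  [6, 43, 44, -19, 16, -28, -38, 21] -> [6, -19, -28, -38] -> [-6, 19, 28, 38] -> [-12, 38, 56, 76] -> [-17, 33, 51, 71] -> [-17, 33, 51, 71]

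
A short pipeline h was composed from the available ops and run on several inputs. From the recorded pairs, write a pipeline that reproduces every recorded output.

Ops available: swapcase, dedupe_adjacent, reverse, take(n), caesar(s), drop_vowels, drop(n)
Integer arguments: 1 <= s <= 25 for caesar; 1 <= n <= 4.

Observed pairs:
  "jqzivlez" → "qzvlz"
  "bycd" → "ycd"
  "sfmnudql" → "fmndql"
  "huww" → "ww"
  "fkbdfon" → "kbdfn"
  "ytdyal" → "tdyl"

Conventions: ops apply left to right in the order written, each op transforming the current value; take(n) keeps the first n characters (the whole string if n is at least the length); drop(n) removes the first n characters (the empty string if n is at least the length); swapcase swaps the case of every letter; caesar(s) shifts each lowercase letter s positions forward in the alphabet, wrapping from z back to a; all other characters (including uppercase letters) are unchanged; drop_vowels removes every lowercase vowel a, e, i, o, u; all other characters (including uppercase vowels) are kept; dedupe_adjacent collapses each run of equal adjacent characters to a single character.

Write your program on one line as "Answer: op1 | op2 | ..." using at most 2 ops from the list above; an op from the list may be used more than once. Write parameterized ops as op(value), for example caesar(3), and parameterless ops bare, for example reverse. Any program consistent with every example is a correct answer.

drop_vowels | drop(1)

Check, running the answer program on each example:
  "jqzivlez" -> "jqzvlz" -> "qzvlz"
  "bycd" -> "bycd" -> "ycd"
  "sfmnudql" -> "sfmndql" -> "fmndql"
  "huww" -> "hww" -> "ww"
  "fkbdfon" -> "fkbdfn" -> "kbdfn"
  "ytdyal" -> "ytdyl" -> "tdyl"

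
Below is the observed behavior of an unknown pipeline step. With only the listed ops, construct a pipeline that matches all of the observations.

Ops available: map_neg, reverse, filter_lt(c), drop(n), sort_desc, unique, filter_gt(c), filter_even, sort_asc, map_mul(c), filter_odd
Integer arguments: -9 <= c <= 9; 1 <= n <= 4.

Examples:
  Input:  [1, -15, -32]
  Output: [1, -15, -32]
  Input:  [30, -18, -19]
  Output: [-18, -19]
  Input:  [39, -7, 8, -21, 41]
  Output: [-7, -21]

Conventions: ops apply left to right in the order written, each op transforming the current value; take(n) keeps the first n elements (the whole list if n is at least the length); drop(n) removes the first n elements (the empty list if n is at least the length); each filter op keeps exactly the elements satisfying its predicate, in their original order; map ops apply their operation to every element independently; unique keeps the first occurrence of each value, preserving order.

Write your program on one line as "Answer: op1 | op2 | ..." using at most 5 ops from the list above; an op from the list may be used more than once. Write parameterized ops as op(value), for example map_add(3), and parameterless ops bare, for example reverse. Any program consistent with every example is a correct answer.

reverse | sort_asc | filter_lt(7) | reverse

Check, running the answer program on each example:
  [1, -15, -32] -> [-32, -15, 1] -> [-32, -15, 1] -> [-32, -15, 1] -> [1, -15, -32]
  [30, -18, -19] -> [-19, -18, 30] -> [-19, -18, 30] -> [-19, -18] -> [-18, -19]
  [39, -7, 8, -21, 41] -> [41, -21, 8, -7, 39] -> [-21, -7, 8, 39, 41] -> [-21, -7] -> [-7, -21]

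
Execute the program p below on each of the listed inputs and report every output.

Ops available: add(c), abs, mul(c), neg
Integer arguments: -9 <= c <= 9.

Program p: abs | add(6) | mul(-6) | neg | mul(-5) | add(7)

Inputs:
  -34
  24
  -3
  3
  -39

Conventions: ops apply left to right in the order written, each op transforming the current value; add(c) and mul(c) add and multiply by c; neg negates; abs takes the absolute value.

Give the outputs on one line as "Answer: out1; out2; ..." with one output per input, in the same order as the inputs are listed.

Execution, op by op:
  -34 -> 34 -> 40 -> -240 -> 240 -> -1200 -> -1193
  24 -> 24 -> 30 -> -180 -> 180 -> -900 -> -893
  -3 -> 3 -> 9 -> -54 -> 54 -> -270 -> -263
  3 -> 3 -> 9 -> -54 -> 54 -> -270 -> -263
  -39 -> 39 -> 45 -> -270 -> 270 -> -1350 -> -1343

-1193; -893; -263; -263; -1343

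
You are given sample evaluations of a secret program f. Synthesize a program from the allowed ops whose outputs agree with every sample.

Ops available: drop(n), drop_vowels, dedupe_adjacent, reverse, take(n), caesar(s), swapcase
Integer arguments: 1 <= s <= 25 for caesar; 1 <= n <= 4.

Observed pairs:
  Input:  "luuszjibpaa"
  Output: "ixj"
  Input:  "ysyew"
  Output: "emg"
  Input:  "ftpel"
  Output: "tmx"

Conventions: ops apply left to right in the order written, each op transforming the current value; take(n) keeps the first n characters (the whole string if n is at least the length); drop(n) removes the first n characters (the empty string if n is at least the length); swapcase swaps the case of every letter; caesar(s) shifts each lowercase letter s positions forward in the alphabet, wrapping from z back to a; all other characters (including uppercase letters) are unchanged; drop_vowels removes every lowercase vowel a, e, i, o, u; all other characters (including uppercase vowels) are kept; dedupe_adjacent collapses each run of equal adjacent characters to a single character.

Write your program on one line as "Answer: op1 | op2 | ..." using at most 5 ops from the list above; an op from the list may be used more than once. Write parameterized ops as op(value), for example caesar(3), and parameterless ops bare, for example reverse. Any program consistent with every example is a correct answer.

caesar(8) | reverse | dedupe_adjacent | take(3)

Check, running the answer program on each example:
  "luuszjibpaa" -> "tccahrqjxii" -> "iixjqrhacct" -> "ixjqrhact" -> "ixj"
  "ysyew" -> "gagme" -> "emgag" -> "emgag" -> "emg"
  "ftpel" -> "nbxmt" -> "tmxbn" -> "tmxbn" -> "tmx"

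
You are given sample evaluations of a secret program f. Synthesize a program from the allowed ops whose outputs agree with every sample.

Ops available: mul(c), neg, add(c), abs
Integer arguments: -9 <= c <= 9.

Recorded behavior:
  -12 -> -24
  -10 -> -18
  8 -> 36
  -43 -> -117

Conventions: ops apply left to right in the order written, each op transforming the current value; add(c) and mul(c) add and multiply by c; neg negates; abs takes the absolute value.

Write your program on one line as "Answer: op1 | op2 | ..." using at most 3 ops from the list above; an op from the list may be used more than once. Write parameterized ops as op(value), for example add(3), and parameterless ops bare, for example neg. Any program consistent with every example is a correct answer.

add(4) | mul(3)

Check, running the answer program on each example:
  -12 -> -8 -> -24
  -10 -> -6 -> -18
  8 -> 12 -> 36
  -43 -> -39 -> -117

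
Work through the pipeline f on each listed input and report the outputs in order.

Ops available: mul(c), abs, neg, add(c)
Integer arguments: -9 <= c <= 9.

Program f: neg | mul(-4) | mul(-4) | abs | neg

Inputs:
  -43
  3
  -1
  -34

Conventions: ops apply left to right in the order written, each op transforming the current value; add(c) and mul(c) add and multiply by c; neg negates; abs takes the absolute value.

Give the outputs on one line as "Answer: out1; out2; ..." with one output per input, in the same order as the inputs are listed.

Execution, op by op:
  -43 -> 43 -> -172 -> 688 -> 688 -> -688
  3 -> -3 -> 12 -> -48 -> 48 -> -48
  -1 -> 1 -> -4 -> 16 -> 16 -> -16
  -34 -> 34 -> -136 -> 544 -> 544 -> -544

-688; -48; -16; -544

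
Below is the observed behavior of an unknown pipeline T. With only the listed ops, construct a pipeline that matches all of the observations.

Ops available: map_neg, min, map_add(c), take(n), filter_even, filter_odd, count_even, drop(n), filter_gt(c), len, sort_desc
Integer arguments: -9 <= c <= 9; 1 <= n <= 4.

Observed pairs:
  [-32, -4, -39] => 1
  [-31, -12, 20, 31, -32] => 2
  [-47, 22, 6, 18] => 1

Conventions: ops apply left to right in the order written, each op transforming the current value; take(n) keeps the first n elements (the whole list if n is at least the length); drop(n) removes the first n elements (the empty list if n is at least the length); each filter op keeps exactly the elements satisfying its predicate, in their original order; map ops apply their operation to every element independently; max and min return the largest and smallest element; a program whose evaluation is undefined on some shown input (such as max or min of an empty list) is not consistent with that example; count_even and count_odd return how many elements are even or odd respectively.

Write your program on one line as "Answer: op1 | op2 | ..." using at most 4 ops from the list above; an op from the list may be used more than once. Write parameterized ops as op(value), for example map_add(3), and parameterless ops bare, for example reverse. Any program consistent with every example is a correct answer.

filter_odd | map_add(1) | count_even

Check, running the answer program on each example:
  [-32, -4, -39] -> [-39] -> [-38] -> 1
  [-31, -12, 20, 31, -32] -> [-31, 31] -> [-30, 32] -> 2
  [-47, 22, 6, 18] -> [-47] -> [-46] -> 1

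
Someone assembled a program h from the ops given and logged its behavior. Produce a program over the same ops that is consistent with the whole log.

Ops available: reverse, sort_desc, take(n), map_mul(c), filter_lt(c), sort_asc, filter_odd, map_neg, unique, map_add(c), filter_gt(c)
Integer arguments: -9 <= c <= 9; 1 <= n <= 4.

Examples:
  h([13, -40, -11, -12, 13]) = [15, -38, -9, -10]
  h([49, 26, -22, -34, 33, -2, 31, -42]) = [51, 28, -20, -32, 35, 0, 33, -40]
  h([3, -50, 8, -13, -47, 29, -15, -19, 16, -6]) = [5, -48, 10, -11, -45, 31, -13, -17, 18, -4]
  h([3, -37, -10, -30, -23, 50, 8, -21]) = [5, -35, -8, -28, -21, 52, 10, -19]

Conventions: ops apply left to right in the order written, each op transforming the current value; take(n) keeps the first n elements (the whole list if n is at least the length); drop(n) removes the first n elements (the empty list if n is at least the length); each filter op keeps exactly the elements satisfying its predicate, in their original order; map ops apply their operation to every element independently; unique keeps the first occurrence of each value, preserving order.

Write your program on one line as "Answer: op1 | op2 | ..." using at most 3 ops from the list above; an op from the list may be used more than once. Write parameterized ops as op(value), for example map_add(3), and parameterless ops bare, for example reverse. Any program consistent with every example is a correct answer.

map_add(2) | unique

Check, running the answer program on each example:
  [13, -40, -11, -12, 13] -> [15, -38, -9, -10, 15] -> [15, -38, -9, -10]
  [49, 26, -22, -34, 33, -2, 31, -42] -> [51, 28, -20, -32, 35, 0, 33, -40] -> [51, 28, -20, -32, 35, 0, 33, -40]
  [3, -50, 8, -13, -47, 29, -15, -19, 16, -6] -> [5, -48, 10, -11, -45, 31, -13, -17, 18, -4] -> [5, -48, 10, -11, -45, 31, -13, -17, 18, -4]
  [3, -37, -10, -30, -23, 50, 8, -21] -> [5, -35, -8, -28, -21, 52, 10, -19] -> [5, -35, -8, -28, -21, 52, 10, -19]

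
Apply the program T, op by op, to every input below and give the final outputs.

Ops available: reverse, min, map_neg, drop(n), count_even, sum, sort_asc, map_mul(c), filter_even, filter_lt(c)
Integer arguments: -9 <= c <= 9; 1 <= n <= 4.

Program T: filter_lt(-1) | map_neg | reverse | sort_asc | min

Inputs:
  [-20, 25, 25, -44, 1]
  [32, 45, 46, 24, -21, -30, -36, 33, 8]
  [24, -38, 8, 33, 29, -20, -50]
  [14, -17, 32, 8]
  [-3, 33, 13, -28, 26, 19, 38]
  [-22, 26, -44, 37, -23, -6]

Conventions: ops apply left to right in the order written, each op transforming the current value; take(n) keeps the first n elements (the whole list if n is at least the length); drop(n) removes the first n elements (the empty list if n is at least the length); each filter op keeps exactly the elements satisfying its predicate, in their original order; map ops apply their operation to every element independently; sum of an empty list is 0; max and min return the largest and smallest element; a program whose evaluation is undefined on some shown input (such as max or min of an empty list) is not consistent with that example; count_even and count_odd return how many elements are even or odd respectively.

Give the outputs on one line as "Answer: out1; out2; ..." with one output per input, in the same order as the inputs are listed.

Execution, op by op:
  [-20, 25, 25, -44, 1] -> [-20, -44] -> [20, 44] -> [44, 20] -> [20, 44] -> 20
  [32, 45, 46, 24, -21, -30, -36, 33, 8] -> [-21, -30, -36] -> [21, 30, 36] -> [36, 30, 21] -> [21, 30, 36] -> 21
  [24, -38, 8, 33, 29, -20, -50] -> [-38, -20, -50] -> [38, 20, 50] -> [50, 20, 38] -> [20, 38, 50] -> 20
  [14, -17, 32, 8] -> [-17] -> [17] -> [17] -> [17] -> 17
  [-3, 33, 13, -28, 26, 19, 38] -> [-3, -28] -> [3, 28] -> [28, 3] -> [3, 28] -> 3
  [-22, 26, -44, 37, -23, -6] -> [-22, -44, -23, -6] -> [22, 44, 23, 6] -> [6, 23, 44, 22] -> [6, 22, 23, 44] -> 6

20; 21; 20; 17; 3; 6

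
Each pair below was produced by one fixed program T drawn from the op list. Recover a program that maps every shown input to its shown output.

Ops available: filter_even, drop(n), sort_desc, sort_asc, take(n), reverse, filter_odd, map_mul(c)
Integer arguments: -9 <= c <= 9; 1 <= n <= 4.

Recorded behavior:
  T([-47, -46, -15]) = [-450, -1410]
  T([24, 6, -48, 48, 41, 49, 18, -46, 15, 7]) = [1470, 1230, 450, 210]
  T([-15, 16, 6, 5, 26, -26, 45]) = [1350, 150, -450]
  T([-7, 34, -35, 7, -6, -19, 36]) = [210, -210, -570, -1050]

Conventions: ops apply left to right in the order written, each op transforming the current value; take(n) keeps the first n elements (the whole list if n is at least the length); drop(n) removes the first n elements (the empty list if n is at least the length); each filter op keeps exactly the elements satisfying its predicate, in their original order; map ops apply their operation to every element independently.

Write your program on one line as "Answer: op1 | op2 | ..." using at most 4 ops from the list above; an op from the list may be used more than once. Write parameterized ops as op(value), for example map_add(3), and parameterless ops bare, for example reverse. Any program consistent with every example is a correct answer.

filter_odd | map_mul(5) | map_mul(6) | sort_desc

Check, running the answer program on each example:
  [-47, -46, -15] -> [-47, -15] -> [-235, -75] -> [-1410, -450] -> [-450, -1410]
  [24, 6, -48, 48, 41, 49, 18, -46, 15, 7] -> [41, 49, 15, 7] -> [205, 245, 75, 35] -> [1230, 1470, 450, 210] -> [1470, 1230, 450, 210]
  [-15, 16, 6, 5, 26, -26, 45] -> [-15, 5, 45] -> [-75, 25, 225] -> [-450, 150, 1350] -> [1350, 150, -450]
  [-7, 34, -35, 7, -6, -19, 36] -> [-7, -35, 7, -19] -> [-35, -175, 35, -95] -> [-210, -1050, 210, -570] -> [210, -210, -570, -1050]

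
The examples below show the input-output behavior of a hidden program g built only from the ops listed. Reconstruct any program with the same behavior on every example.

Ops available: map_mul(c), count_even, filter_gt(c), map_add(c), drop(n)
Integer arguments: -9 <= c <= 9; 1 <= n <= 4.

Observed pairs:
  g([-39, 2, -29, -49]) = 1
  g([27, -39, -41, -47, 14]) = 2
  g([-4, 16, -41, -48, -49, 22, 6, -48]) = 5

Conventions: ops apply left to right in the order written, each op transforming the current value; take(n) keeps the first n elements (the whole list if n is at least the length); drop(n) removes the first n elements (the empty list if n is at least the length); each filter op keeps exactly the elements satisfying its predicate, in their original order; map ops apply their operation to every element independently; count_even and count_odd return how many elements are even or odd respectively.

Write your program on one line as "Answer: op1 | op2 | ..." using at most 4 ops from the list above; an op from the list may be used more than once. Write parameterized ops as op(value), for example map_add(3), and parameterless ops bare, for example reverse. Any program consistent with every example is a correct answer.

drop(3) | map_mul(2) | count_even

Check, running the answer program on each example:
  [-39, 2, -29, -49] -> [-49] -> [-98] -> 1
  [27, -39, -41, -47, 14] -> [-47, 14] -> [-94, 28] -> 2
  [-4, 16, -41, -48, -49, 22, 6, -48] -> [-48, -49, 22, 6, -48] -> [-96, -98, 44, 12, -96] -> 5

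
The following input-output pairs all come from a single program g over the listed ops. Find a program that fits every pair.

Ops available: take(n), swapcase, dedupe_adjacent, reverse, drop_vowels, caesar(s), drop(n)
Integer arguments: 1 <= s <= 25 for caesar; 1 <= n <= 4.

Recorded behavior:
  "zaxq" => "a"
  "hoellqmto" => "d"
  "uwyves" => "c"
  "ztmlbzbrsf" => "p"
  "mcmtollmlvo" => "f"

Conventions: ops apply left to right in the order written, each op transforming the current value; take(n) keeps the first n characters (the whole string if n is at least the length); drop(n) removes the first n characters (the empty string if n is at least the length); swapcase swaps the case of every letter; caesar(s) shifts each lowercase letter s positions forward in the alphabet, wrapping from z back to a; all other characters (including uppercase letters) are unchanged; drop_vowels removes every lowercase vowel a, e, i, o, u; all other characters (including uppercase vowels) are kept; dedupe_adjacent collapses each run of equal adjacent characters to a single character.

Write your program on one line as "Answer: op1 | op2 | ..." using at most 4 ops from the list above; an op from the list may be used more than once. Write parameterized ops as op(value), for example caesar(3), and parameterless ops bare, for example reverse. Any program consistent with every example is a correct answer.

drop_vowels | reverse | caesar(10) | take(1)

Check, running the answer program on each example:
  "zaxq" -> "zxq" -> "qxz" -> "ahj" -> "a"
  "hoellqmto" -> "hllqmt" -> "tmqllh" -> "dwavvr" -> "d"
  "uwyves" -> "wyvs" -> "svyw" -> "cfig" -> "c"
  "ztmlbzbrsf" -> "ztmlbzbrsf" -> "fsrbzblmtz" -> "pcbljlvwdj" -> "p"
  "mcmtollmlvo" -> "mcmtllmlv" -> "vlmlltmcm" -> "fvwvvdwmw" -> "f"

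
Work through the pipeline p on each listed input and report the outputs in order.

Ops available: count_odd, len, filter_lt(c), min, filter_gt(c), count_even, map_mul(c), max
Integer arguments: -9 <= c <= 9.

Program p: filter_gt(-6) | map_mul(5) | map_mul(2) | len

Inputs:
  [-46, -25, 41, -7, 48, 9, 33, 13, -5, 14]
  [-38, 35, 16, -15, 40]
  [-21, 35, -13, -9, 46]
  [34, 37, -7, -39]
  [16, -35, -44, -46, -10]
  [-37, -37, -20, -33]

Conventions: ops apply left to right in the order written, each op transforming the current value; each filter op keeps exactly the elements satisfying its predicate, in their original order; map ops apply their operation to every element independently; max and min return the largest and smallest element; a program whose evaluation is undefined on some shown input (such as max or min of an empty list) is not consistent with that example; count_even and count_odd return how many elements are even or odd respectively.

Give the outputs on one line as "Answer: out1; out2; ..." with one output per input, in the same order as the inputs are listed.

7; 3; 2; 2; 1; 0

Execution, op by op:
  [-46, -25, 41, -7, 48, 9, 33, 13, -5, 14] -> [41, 48, 9, 33, 13, -5, 14] -> [205, 240, 45, 165, 65, -25, 70] -> [410, 480, 90, 330, 130, -50, 140] -> 7
  [-38, 35, 16, -15, 40] -> [35, 16, 40] -> [175, 80, 200] -> [350, 160, 400] -> 3
  [-21, 35, -13, -9, 46] -> [35, 46] -> [175, 230] -> [350, 460] -> 2
  [34, 37, -7, -39] -> [34, 37] -> [170, 185] -> [340, 370] -> 2
  [16, -35, -44, -46, -10] -> [16] -> [80] -> [160] -> 1
  [-37, -37, -20, -33] -> [] -> [] -> [] -> 0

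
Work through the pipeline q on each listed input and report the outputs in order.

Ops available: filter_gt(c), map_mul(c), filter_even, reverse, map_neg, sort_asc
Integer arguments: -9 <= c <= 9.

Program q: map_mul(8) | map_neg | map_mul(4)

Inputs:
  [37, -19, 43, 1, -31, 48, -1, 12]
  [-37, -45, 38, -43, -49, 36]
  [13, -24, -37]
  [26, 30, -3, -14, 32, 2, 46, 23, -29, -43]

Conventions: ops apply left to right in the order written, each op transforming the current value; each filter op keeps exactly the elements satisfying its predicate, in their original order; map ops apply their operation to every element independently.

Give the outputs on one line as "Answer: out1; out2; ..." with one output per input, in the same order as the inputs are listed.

[-1184, 608, -1376, -32, 992, -1536, 32, -384]; [1184, 1440, -1216, 1376, 1568, -1152]; [-416, 768, 1184]; [-832, -960, 96, 448, -1024, -64, -1472, -736, 928, 1376]

Execution, op by op:
  [37, -19, 43, 1, -31, 48, -1, 12] -> [296, -152, 344, 8, -248, 384, -8, 96] -> [-296, 152, -344, -8, 248, -384, 8, -96] -> [-1184, 608, -1376, -32, 992, -1536, 32, -384]
  [-37, -45, 38, -43, -49, 36] -> [-296, -360, 304, -344, -392, 288] -> [296, 360, -304, 344, 392, -288] -> [1184, 1440, -1216, 1376, 1568, -1152]
  [13, -24, -37] -> [104, -192, -296] -> [-104, 192, 296] -> [-416, 768, 1184]
  [26, 30, -3, -14, 32, 2, 46, 23, -29, -43] -> [208, 240, -24, -112, 256, 16, 368, 184, -232, -344] -> [-208, -240, 24, 112, -256, -16, -368, -184, 232, 344] -> [-832, -960, 96, 448, -1024, -64, -1472, -736, 928, 1376]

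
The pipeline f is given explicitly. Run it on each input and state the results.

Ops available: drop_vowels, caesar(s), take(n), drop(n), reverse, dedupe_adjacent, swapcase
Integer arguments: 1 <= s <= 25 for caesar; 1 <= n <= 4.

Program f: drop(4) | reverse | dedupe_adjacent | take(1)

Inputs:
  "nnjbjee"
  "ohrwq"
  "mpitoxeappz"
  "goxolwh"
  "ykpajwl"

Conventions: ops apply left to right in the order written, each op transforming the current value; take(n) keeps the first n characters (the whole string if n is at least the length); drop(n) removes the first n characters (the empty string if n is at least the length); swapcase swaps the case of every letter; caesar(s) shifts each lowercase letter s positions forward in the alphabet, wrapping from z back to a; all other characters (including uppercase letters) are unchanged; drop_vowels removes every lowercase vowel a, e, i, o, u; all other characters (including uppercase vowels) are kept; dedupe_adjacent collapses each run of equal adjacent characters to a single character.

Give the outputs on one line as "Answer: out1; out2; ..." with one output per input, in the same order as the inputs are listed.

"e"; "q"; "z"; "h"; "l"

Execution, op by op:
  "nnjbjee" -> "jee" -> "eej" -> "ej" -> "e"
  "ohrwq" -> "q" -> "q" -> "q" -> "q"
  "mpitoxeappz" -> "oxeappz" -> "zppaexo" -> "zpaexo" -> "z"
  "goxolwh" -> "lwh" -> "hwl" -> "hwl" -> "h"
  "ykpajwl" -> "jwl" -> "lwj" -> "lwj" -> "l"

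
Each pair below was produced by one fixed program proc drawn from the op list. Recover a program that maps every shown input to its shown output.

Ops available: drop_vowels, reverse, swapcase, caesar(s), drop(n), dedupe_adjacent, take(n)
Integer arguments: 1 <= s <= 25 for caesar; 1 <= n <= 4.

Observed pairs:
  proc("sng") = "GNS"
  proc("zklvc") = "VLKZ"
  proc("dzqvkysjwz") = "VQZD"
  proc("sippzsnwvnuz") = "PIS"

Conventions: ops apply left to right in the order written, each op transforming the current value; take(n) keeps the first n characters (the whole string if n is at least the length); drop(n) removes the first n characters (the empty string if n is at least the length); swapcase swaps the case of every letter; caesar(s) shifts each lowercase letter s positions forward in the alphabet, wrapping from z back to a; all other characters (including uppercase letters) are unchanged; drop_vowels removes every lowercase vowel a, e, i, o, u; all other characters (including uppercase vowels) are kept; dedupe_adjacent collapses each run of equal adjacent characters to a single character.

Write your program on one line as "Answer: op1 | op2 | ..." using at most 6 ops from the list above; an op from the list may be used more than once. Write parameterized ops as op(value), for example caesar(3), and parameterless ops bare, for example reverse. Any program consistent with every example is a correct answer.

swapcase | take(4) | swapcase | reverse | swapcase | dedupe_adjacent

Check, running the answer program on each example:
  "sng" -> "SNG" -> "SNG" -> "sng" -> "gns" -> "GNS" -> "GNS"
  "zklvc" -> "ZKLVC" -> "ZKLV" -> "zklv" -> "vlkz" -> "VLKZ" -> "VLKZ"
  "dzqvkysjwz" -> "DZQVKYSJWZ" -> "DZQV" -> "dzqv" -> "vqzd" -> "VQZD" -> "VQZD"
  "sippzsnwvnuz" -> "SIPPZSNWVNUZ" -> "SIPP" -> "sipp" -> "ppis" -> "PPIS" -> "PIS"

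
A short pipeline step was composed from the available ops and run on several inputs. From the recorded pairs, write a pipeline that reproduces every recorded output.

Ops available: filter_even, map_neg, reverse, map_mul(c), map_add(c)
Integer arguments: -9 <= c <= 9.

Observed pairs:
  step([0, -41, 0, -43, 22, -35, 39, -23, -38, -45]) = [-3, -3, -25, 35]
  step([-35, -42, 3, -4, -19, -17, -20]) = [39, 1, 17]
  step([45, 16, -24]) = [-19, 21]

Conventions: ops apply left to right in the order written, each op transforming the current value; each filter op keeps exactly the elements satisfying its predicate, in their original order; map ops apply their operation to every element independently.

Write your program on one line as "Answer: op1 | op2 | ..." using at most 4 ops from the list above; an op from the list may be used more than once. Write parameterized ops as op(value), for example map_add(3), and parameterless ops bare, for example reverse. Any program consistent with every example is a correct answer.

filter_even | map_neg | map_add(-3)

Check, running the answer program on each example:
  [0, -41, 0, -43, 22, -35, 39, -23, -38, -45] -> [0, 0, 22, -38] -> [0, 0, -22, 38] -> [-3, -3, -25, 35]
  [-35, -42, 3, -4, -19, -17, -20] -> [-42, -4, -20] -> [42, 4, 20] -> [39, 1, 17]
  [45, 16, -24] -> [16, -24] -> [-16, 24] -> [-19, 21]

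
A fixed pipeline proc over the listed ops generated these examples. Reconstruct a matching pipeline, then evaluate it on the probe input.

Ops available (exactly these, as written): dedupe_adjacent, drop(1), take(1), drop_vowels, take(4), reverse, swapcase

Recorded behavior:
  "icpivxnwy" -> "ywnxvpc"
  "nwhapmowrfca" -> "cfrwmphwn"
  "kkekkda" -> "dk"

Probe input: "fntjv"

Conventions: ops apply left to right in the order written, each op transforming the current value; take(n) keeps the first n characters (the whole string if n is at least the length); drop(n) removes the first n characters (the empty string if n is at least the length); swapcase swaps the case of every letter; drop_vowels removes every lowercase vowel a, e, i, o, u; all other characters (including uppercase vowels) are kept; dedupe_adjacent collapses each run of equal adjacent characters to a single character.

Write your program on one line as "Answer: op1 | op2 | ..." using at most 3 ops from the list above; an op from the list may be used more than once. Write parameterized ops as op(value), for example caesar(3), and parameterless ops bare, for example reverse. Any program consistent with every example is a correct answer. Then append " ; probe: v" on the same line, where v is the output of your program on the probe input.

drop_vowels | dedupe_adjacent | reverse ; probe: "vjtnf"

Check, running the answer program on each example:
  "icpivxnwy" -> "cpvxnwy" -> "cpvxnwy" -> "ywnxvpc"
  "nwhapmowrfca" -> "nwhpmwrfc" -> "nwhpmwrfc" -> "cfrwmphwn"
  "kkekkda" -> "kkkkd" -> "kd" -> "dk"
  probe: "fntjv" -> "fntjv" -> "fntjv" -> "vjtnf"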